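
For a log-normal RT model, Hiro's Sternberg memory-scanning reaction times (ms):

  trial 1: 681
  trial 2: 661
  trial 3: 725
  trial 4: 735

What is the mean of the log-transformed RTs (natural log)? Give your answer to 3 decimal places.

ln(RT): 6.5236, 6.4938, 6.5862, 6.5999
Σ ln(RT) = 26.2034
Mean = 26.2034/4 = 6.55084

6.551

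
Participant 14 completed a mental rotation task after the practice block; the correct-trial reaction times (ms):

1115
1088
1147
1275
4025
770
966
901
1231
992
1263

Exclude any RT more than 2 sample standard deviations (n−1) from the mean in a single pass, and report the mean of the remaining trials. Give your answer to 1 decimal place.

1074.8 ms

n = 11, ΣRT = 14773, M = 1343.000
Σ(x−M)² = 8161140.00; s = √(8161140.00/10) = 903.390
Cutoffs: 1343.000 ± 2·903.390 → [-463.8, 3149.8]
Outside: 4025 → excluded.
Retained (n=10): Σ = 10748, mean = 10748/10 = 1074.800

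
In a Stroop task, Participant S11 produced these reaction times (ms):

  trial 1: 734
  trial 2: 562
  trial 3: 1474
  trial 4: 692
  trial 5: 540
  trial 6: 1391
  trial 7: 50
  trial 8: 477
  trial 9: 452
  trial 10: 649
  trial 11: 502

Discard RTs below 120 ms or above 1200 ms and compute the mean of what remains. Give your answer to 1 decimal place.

Excluded: 50, 1391, 1474
Retained (n=8): Σ = 4608
Mean = 4608/8 = 576.0000

576.0 ms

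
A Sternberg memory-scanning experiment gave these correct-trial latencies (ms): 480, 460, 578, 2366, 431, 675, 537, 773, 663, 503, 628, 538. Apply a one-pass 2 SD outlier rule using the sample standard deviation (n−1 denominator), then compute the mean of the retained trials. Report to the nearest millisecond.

n = 12, ΣRT = 8632, M = 719.333
Σ(x−M)² = 3068444.67; s = √(3068444.67/11) = 528.157
Cutoffs: 719.333 ± 2·528.157 → [-337.0, 1775.6]
Outside: 2366 → excluded.
Retained (n=11): Σ = 6266, mean = 6266/11 = 569.636

570 ms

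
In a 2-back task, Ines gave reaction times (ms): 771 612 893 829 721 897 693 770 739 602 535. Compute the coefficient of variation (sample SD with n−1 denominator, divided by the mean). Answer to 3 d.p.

0.160

n = 11, Σ = 8062, M = 732.9091
Σ(x−M)² = 137310.909; s = √(137310.909/10) = 117.1797
CV = 117.1797 / 732.9091 = 0.15988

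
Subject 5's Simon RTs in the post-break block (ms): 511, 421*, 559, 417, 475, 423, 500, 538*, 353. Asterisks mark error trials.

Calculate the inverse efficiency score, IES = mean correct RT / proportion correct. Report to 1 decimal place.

594.7 ms

Correct trials (n=7): 511, 559, 417, 475, 423, 500, 353
Mean correct RT = 3238/7 = 462.5714 ms
Proportion correct = 7/9
IES = 462.5714 / (7/9) = 594.735 ms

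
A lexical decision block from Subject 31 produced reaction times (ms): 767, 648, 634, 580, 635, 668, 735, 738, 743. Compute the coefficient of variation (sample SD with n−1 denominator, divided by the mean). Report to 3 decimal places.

0.094

n = 9, Σ = 6148, M = 683.1111
Σ(x−M)² = 33148.889; s = √(33148.889/8) = 64.3709
CV = 64.3709 / 683.1111 = 0.09423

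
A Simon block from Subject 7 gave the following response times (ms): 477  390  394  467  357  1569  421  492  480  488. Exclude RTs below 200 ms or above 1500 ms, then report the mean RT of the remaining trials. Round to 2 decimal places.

440.67 ms

Excluded: 1569
Retained (n=9): Σ = 3966
Mean = 3966/9 = 440.6667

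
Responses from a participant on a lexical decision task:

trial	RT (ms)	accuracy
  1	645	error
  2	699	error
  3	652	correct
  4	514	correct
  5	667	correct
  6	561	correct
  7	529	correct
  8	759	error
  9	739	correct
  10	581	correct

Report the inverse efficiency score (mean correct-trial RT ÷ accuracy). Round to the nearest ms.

Correct trials (n=7): 652, 514, 667, 561, 529, 739, 581
Mean correct RT = 4243/7 = 606.1429 ms
Proportion correct = 7/10
IES = 606.1429 / (7/10) = 865.918 ms

866 ms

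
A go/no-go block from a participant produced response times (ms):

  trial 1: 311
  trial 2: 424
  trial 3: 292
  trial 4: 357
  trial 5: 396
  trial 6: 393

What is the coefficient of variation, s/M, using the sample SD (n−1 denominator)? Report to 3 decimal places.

n = 6, Σ = 2173, M = 362.1667
Σ(x−M)² = 13486.833; s = √(13486.833/5) = 51.9362
CV = 51.9362 / 362.1667 = 0.14340

0.143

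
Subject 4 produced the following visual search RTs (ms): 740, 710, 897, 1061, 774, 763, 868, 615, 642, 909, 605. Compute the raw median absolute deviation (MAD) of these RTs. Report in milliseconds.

Sorted: 605, 615, 642, 710, 740, 763, 774, 868, 897, 909, 1061 → median = 763
|x − 763|: 23, 53, 134, 298, 11, 0, 105, 148, 121, 146, 158
Sorted deviations: 0, 11, 23, 53, 105, 121, 134, 146, 148, 158, 298 → MAD = 121

121 ms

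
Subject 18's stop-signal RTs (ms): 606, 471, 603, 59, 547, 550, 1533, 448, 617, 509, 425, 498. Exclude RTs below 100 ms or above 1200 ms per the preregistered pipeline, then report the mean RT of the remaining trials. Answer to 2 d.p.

Excluded: 59, 1533
Retained (n=10): Σ = 5274
Mean = 5274/10 = 527.4000

527.40 ms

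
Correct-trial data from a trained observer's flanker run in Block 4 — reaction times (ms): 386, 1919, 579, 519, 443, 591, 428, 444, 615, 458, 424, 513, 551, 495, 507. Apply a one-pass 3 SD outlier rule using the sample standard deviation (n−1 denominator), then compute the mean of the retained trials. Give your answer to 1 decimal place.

496.6 ms

n = 15, ΣRT = 8872, M = 591.467
Σ(x−M)² = 1951125.73; s = √(1951125.73/14) = 373.318
Cutoffs: 591.467 ± 3·373.318 → [-528.5, 1711.4]
Outside: 1919 → excluded.
Retained (n=14): Σ = 6953, mean = 6953/14 = 496.643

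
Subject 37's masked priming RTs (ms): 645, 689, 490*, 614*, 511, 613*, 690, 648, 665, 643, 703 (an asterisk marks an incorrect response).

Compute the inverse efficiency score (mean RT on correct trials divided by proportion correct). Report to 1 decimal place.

Correct trials (n=8): 645, 689, 511, 690, 648, 665, 643, 703
Mean correct RT = 5194/8 = 649.2500 ms
Proportion correct = 8/11
IES = 649.2500 / (8/11) = 892.719 ms

892.7 ms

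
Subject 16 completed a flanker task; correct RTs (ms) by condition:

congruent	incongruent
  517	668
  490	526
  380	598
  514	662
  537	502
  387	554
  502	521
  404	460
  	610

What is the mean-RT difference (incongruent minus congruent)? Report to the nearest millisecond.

100 ms

M(congruent) = 3731/8 = 466.375
M(incongruent) = 5101/9 = 566.778
Difference = 566.778 − 466.375 = 100.403 ms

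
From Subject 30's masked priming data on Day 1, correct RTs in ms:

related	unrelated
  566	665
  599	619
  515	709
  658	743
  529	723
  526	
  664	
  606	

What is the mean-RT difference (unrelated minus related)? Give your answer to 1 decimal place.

108.9 ms

M(related) = 4663/8 = 582.875
M(unrelated) = 3459/5 = 691.800
Difference = 691.800 − 582.875 = 108.925 ms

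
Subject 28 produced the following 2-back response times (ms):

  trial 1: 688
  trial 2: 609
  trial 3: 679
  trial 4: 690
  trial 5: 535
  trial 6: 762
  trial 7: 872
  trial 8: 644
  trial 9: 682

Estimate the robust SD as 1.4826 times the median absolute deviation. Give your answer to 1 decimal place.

Sorted: 535, 609, 644, 679, 682, 688, 690, 762, 872 → median = 682
|x − 682| sorted: 0, 3, 6, 8, 38, 73, 80, 147, 190 → MAD = 38
Robust SD ≈ 1.4826 × 38 = 56.339

56.3 ms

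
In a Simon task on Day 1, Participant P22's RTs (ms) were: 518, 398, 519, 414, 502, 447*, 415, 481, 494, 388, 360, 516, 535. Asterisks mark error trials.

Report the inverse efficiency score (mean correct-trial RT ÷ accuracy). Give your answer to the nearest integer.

500 ms

Correct trials (n=12): 518, 398, 519, 414, 502, 415, 481, 494, 388, 360, 516, 535
Mean correct RT = 5540/12 = 461.6667 ms
Proportion correct = 12/13
IES = 461.6667 / (12/13) = 500.139 ms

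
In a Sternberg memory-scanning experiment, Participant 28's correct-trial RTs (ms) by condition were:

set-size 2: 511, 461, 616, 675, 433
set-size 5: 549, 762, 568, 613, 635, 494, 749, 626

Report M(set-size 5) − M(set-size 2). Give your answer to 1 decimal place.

85.3 ms

M(set-size 2) = 2696/5 = 539.200
M(set-size 5) = 4996/8 = 624.500
Difference = 624.500 − 539.200 = 85.300 ms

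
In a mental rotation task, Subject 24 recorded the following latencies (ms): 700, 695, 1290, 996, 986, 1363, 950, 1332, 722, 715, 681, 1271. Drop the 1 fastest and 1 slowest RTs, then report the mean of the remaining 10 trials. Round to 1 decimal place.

965.7 ms

Sorted: 681, 695, 700, 715, 722, 950, 986, 996, 1271, 1290, 1332, 1363
Drop lowest 1 (681) and highest 1 (1363)
Remaining (n=10): Σ = 9657, mean = 9657/10 = 965.700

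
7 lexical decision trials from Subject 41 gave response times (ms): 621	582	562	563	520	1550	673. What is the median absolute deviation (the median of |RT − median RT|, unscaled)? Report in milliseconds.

39 ms

Sorted: 520, 562, 563, 582, 621, 673, 1550 → median = 582
|x − 582|: 39, 0, 20, 19, 62, 968, 91
Sorted deviations: 0, 19, 20, 39, 62, 91, 968 → MAD = 39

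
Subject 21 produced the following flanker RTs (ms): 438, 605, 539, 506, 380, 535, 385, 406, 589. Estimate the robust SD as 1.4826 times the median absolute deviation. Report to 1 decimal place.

Sorted: 380, 385, 406, 438, 506, 535, 539, 589, 605 → median = 506
|x − 506| sorted: 0, 29, 33, 68, 83, 99, 100, 121, 126 → MAD = 83
Robust SD ≈ 1.4826 × 83 = 123.056

123.1 ms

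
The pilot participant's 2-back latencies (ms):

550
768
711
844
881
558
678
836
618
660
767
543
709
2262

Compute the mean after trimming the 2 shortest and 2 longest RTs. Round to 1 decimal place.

Sorted: 543, 550, 558, 618, 660, 678, 709, 711, 767, 768, 836, 844, 881, 2262
Drop lowest 2 (543, 550) and highest 2 (881, 2262)
Remaining (n=10): Σ = 7149, mean = 7149/10 = 714.900

714.9 ms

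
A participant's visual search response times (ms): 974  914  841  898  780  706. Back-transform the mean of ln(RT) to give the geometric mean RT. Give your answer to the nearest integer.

847 ms

ln(RT): 6.8814, 6.8178, 6.7346, 6.8002, 6.6593, 6.5596
Mean ln(RT) = 40.4529/6 = 6.74215
Geometric mean = exp(6.74215) = 847.38 ms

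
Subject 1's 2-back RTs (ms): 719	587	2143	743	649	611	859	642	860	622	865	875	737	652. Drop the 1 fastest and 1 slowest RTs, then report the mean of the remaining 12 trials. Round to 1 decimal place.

736.2 ms

Sorted: 587, 611, 622, 642, 649, 652, 719, 737, 743, 859, 860, 865, 875, 2143
Drop lowest 1 (587) and highest 1 (2143)
Remaining (n=12): Σ = 8834, mean = 8834/12 = 736.167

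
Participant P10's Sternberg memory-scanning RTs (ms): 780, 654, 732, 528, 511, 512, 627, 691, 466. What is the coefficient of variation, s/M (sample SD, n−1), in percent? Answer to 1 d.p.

18.2%

n = 9, Σ = 5501, M = 611.2222
Σ(x−M)² = 99421.556; s = √(99421.556/8) = 111.4796
CV = 111.4796 / 611.2222 = 0.18239 = 18.239%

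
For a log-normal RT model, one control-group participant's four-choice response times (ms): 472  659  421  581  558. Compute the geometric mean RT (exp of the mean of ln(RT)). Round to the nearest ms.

532 ms

ln(RT): 6.1570, 6.4907, 6.0426, 6.3648, 6.3244
Mean ln(RT) = 31.3794/5 = 6.27589
Geometric mean = exp(6.27589) = 531.60 ms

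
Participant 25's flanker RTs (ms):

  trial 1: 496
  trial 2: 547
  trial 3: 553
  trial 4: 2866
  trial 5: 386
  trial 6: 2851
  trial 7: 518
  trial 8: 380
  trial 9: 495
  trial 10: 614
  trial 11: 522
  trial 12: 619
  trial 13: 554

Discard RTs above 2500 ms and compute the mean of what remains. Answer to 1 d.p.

Excluded: 2851, 2866
Retained (n=11): Σ = 5684
Mean = 5684/11 = 516.7273

516.7 ms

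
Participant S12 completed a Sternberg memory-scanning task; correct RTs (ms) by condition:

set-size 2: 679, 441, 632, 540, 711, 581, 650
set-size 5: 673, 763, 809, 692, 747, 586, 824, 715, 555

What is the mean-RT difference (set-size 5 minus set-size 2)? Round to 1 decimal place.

M(set-size 2) = 4234/7 = 604.857
M(set-size 5) = 6364/9 = 707.111
Difference = 707.111 − 604.857 = 102.254 ms

102.3 ms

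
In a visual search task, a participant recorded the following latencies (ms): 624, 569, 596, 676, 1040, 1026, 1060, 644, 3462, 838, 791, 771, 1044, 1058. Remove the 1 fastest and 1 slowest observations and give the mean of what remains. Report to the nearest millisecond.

847 ms

Sorted: 569, 596, 624, 644, 676, 771, 791, 838, 1026, 1040, 1044, 1058, 1060, 3462
Drop lowest 1 (569) and highest 1 (3462)
Remaining (n=12): Σ = 10168, mean = 10168/12 = 847.333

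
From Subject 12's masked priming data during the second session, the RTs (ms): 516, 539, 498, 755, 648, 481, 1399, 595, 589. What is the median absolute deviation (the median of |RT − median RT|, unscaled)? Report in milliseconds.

73 ms

Sorted: 481, 498, 516, 539, 589, 595, 648, 755, 1399 → median = 589
|x − 589|: 73, 50, 91, 166, 59, 108, 810, 6, 0
Sorted deviations: 0, 6, 50, 59, 73, 91, 108, 166, 810 → MAD = 73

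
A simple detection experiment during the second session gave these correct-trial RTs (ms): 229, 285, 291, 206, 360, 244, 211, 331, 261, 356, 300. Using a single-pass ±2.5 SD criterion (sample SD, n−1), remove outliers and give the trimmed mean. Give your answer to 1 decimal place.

n = 11, ΣRT = 3074, M = 279.455
Σ(x−M)² = 29814.73; s = √(29814.73/10) = 54.603
Cutoffs: 279.455 ± 2.5·54.603 → [142.9, 416.0]
No RTs fall outside the cutoffs; all 11 retained. Mean = 3074/11 = 279.455

279.5 ms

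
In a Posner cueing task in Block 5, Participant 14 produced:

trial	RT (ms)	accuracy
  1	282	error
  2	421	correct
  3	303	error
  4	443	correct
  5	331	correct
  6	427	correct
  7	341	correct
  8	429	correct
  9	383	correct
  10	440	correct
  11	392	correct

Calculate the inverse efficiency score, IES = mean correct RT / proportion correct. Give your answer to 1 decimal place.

489.8 ms

Correct trials (n=9): 421, 443, 331, 427, 341, 429, 383, 440, 392
Mean correct RT = 3607/9 = 400.7778 ms
Proportion correct = 9/11
IES = 400.7778 / (9/11) = 489.840 ms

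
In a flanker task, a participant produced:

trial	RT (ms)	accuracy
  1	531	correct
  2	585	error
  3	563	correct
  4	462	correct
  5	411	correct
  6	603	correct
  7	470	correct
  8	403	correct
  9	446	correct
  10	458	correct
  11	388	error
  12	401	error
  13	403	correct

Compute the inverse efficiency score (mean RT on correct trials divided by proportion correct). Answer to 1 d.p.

617.5 ms

Correct trials (n=10): 531, 563, 462, 411, 603, 470, 403, 446, 458, 403
Mean correct RT = 4750/10 = 475.0000 ms
Proportion correct = 10/13
IES = 475.0000 / (10/13) = 617.500 ms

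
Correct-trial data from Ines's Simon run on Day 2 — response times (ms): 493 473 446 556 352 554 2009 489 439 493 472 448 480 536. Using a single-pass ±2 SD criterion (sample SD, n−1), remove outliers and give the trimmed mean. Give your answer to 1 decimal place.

n = 14, ΣRT = 8240, M = 588.571
Σ(x−M)² = 2207977.43; s = √(2207977.43/13) = 412.122
Cutoffs: 588.571 ± 2·412.122 → [-235.7, 1412.8]
Outside: 2009 → excluded.
Retained (n=13): Σ = 6231, mean = 6231/13 = 479.308

479.3 ms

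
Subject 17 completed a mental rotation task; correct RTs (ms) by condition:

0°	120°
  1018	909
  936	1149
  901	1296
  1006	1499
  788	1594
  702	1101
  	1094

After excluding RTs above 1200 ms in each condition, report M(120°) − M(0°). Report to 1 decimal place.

120°: exclude 1296, 1499, 1594
M(0°) = 5351/6 = 891.833
M(120°) = 4253/4 = 1063.250
Difference = 1063.250 − 891.833 = 171.417 ms

171.4 ms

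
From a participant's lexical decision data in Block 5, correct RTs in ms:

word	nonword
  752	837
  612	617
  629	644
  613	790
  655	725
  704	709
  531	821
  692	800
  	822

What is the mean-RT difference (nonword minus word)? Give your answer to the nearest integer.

103 ms

M(word) = 5188/8 = 648.500
M(nonword) = 6765/9 = 751.667
Difference = 751.667 − 648.500 = 103.167 ms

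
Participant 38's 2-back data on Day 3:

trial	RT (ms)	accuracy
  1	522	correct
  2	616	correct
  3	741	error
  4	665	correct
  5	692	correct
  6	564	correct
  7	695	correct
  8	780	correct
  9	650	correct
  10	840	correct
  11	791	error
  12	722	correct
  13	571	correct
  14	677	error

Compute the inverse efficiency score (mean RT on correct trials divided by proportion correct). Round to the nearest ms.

847 ms

Correct trials (n=11): 522, 616, 665, 692, 564, 695, 780, 650, 840, 722, 571
Mean correct RT = 7317/11 = 665.1818 ms
Proportion correct = 11/14
IES = 665.1818 / (11/14) = 846.595 ms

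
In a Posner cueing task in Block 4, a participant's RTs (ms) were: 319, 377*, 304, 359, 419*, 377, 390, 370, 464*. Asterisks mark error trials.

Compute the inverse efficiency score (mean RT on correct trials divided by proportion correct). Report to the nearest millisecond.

530 ms

Correct trials (n=6): 319, 304, 359, 377, 390, 370
Mean correct RT = 2119/6 = 353.1667 ms
Proportion correct = 6/9
IES = 353.1667 / (6/9) = 529.750 ms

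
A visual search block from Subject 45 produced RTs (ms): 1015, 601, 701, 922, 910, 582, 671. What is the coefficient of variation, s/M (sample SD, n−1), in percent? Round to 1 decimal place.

22.5%

n = 7, Σ = 5402, M = 771.7143
Σ(x−M)² = 181175.429; s = √(181175.429/6) = 173.7697
CV = 173.7697 / 771.7143 = 0.22517 = 22.517%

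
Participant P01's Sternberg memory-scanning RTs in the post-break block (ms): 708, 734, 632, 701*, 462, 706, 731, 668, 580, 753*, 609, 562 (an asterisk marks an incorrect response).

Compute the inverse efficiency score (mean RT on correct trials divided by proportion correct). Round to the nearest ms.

Correct trials (n=10): 708, 734, 632, 462, 706, 731, 668, 580, 609, 562
Mean correct RT = 6392/10 = 639.2000 ms
Proportion correct = 10/12
IES = 639.2000 / (10/12) = 767.040 ms

767 ms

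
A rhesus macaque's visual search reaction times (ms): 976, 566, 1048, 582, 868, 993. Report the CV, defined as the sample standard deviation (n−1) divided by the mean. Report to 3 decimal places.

n = 6, Σ = 5033, M = 838.8333
Σ(x−M)² = 227584.833; s = √(227584.833/5) = 213.3471
CV = 213.3471 / 838.8333 = 0.25434

0.254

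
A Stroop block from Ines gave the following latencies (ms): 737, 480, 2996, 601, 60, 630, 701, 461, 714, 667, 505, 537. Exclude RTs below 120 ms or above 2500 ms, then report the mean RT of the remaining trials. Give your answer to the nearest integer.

Excluded: 60, 2996
Retained (n=10): Σ = 6033
Mean = 6033/10 = 603.3000

603 ms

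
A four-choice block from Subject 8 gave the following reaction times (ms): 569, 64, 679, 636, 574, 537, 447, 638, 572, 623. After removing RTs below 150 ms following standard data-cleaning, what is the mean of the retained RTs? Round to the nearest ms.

586 ms

Excluded: 64
Retained (n=9): Σ = 5275
Mean = 5275/9 = 586.1111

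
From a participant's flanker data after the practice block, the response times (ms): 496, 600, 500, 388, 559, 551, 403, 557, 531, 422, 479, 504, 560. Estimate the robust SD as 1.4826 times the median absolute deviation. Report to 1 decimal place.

Sorted: 388, 403, 422, 479, 496, 500, 504, 531, 551, 557, 559, 560, 600 → median = 504
|x − 504| sorted: 0, 4, 8, 25, 27, 47, 53, 55, 56, 82, 96, 101, 116 → MAD = 53
Robust SD ≈ 1.4826 × 53 = 78.578

78.6 ms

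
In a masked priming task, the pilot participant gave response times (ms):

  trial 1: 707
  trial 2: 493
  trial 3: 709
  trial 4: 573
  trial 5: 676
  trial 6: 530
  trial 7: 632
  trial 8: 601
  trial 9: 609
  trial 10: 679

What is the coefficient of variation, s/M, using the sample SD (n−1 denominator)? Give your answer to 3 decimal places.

n = 10, Σ = 6209, M = 620.9000
Σ(x−M)² = 49162.900; s = √(49162.900/9) = 73.9090
CV = 73.9090 / 620.9000 = 0.11904

0.119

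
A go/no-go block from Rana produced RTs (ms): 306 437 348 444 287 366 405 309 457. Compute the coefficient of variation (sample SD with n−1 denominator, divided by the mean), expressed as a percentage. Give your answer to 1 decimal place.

n = 9, Σ = 3359, M = 373.2222
Σ(x−M)² = 33871.556; s = √(33871.556/8) = 65.0688
CV = 65.0688 / 373.2222 = 0.17434 = 17.434%

17.4%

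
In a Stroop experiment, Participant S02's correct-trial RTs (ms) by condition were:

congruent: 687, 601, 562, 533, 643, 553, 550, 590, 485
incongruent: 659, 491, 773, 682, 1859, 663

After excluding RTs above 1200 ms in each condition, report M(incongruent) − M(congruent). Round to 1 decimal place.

incongruent: exclude 1859
M(congruent) = 5204/9 = 578.222
M(incongruent) = 3268/5 = 653.600
Difference = 653.600 − 578.222 = 75.378 ms

75.4 ms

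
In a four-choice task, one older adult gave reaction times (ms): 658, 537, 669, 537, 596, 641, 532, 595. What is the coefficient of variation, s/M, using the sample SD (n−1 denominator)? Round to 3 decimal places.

n = 8, Σ = 4765, M = 595.6250
Σ(x−M)² = 22255.875; s = √(22255.875/7) = 56.3863
CV = 56.3863 / 595.6250 = 0.09467

0.095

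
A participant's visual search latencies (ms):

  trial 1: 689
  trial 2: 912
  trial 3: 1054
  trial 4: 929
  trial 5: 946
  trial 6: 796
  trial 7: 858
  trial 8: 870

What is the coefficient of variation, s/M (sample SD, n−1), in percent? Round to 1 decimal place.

n = 8, Σ = 7054, M = 881.7500
Σ(x−M)² = 82153.500; s = √(82153.500/7) = 108.3338
CV = 108.3338 / 881.7500 = 0.12286 = 12.286%

12.3%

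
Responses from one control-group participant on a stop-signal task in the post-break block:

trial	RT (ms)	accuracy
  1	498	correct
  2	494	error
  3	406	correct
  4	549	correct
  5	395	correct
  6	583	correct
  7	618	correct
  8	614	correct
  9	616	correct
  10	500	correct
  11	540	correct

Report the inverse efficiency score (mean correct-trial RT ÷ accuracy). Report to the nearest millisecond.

Correct trials (n=10): 498, 406, 549, 395, 583, 618, 614, 616, 500, 540
Mean correct RT = 5319/10 = 531.9000 ms
Proportion correct = 10/11
IES = 531.9000 / (10/11) = 585.090 ms

585 ms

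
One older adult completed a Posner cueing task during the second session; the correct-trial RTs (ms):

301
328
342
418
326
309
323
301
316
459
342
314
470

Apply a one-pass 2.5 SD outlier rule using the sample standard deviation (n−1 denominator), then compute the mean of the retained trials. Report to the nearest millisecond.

350 ms

n = 13, ΣRT = 4549, M = 349.923
Σ(x−M)² = 41756.92; s = √(41756.92/12) = 58.989
Cutoffs: 349.923 ± 2.5·58.989 → [202.4, 497.4]
No RTs fall outside the cutoffs; all 13 retained. Mean = 4549/13 = 349.923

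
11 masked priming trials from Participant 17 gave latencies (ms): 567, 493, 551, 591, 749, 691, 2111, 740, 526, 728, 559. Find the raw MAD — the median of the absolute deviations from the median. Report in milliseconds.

98 ms

Sorted: 493, 526, 551, 559, 567, 591, 691, 728, 740, 749, 2111 → median = 591
|x − 591|: 24, 98, 40, 0, 158, 100, 1520, 149, 65, 137, 32
Sorted deviations: 0, 24, 32, 40, 65, 98, 100, 137, 149, 158, 1520 → MAD = 98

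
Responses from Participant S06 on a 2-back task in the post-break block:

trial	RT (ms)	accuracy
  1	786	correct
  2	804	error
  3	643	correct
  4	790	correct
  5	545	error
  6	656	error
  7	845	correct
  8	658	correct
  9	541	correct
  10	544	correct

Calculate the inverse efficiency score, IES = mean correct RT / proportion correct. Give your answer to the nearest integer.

Correct trials (n=7): 786, 643, 790, 845, 658, 541, 544
Mean correct RT = 4807/7 = 686.7143 ms
Proportion correct = 7/10
IES = 686.7143 / (7/10) = 981.020 ms

981 ms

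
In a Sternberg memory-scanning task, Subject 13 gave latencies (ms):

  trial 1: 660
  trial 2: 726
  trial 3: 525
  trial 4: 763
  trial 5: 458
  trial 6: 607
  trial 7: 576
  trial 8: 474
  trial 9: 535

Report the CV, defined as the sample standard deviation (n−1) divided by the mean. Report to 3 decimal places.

n = 9, Σ = 5324, M = 591.5556
Σ(x−M)² = 91918.222; s = √(91918.222/8) = 107.1904
CV = 107.1904 / 591.5556 = 0.18120

0.181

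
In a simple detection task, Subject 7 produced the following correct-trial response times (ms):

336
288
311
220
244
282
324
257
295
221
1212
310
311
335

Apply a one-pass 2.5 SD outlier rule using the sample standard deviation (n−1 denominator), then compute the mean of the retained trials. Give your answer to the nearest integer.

n = 14, ΣRT = 4946, M = 353.286
Σ(x−M)² = 813550.86; s = √(813550.86/13) = 250.162
Cutoffs: 353.286 ± 2.5·250.162 → [-272.1, 978.7]
Outside: 1212 → excluded.
Retained (n=13): Σ = 3734, mean = 3734/13 = 287.231

287 ms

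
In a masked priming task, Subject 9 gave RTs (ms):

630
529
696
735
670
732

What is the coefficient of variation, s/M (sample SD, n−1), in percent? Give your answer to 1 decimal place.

n = 6, Σ = 3992, M = 665.3333
Σ(x−M)² = 30095.333; s = √(30095.333/5) = 77.5826
CV = 77.5826 / 665.3333 = 0.11661 = 11.661%

11.7%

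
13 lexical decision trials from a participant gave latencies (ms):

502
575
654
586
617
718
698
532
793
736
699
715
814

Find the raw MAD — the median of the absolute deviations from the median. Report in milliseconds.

Sorted: 502, 532, 575, 586, 617, 654, 698, 699, 715, 718, 736, 793, 814 → median = 698
|x − 698|: 196, 123, 44, 112, 81, 20, 0, 166, 95, 38, 1, 17, 116
Sorted deviations: 0, 1, 17, 20, 38, 44, 81, 95, 112, 116, 123, 166, 196 → MAD = 81

81 ms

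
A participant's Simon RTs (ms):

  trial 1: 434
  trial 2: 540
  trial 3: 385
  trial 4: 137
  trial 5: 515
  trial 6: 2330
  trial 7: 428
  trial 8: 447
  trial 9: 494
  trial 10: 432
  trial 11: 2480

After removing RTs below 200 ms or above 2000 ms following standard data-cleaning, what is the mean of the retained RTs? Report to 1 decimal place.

Excluded: 137, 2330, 2480
Retained (n=8): Σ = 3675
Mean = 3675/8 = 459.3750

459.4 ms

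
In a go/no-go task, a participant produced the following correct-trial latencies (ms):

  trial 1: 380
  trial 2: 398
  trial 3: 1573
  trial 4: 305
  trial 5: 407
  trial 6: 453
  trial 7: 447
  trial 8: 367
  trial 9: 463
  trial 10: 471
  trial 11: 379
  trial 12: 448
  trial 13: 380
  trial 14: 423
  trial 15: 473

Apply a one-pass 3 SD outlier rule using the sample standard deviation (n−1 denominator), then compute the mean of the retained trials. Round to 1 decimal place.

413.9 ms

n = 15, ΣRT = 7367, M = 491.133
Σ(x−M)² = 1284947.73; s = √(1284947.73/14) = 302.955
Cutoffs: 491.133 ± 3·302.955 → [-417.7, 1400.0]
Outside: 1573 → excluded.
Retained (n=14): Σ = 5794, mean = 5794/14 = 413.857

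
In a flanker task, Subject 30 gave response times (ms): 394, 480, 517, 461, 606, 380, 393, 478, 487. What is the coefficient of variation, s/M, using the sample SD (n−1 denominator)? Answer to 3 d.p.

n = 9, Σ = 4196, M = 466.2222
Σ(x−M)² = 40915.556; s = √(40915.556/8) = 71.5153
CV = 71.5153 / 466.2222 = 0.15339

0.153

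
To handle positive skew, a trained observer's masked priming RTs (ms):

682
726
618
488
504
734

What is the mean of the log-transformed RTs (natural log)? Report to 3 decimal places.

6.425

ln(RT): 6.5250, 6.5876, 6.4265, 6.1903, 6.2226, 6.5985
Σ ln(RT) = 38.5505
Mean = 38.5505/6 = 6.42508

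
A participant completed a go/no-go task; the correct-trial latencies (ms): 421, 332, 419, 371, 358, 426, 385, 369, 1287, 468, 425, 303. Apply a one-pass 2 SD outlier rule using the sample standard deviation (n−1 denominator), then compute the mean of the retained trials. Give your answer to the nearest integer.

n = 12, ΣRT = 5564, M = 463.667
Σ(x−M)² = 762678.67; s = √(762678.67/11) = 263.314
Cutoffs: 463.667 ± 2·263.314 → [-63.0, 990.3]
Outside: 1287 → excluded.
Retained (n=11): Σ = 4277, mean = 4277/11 = 388.818

389 ms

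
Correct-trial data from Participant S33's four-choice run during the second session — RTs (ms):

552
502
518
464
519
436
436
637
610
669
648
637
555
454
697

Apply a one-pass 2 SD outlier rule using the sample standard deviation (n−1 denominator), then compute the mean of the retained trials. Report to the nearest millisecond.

556 ms

n = 15, ΣRT = 8334, M = 555.600
Σ(x−M)² = 110563.60; s = √(110563.60/14) = 88.867
Cutoffs: 555.600 ± 2·88.867 → [377.9, 733.3]
No RTs fall outside the cutoffs; all 15 retained. Mean = 8334/15 = 555.600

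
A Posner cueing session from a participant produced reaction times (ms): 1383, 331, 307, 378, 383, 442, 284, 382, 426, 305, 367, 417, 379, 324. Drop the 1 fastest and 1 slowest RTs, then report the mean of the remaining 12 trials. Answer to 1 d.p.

370.1 ms

Sorted: 284, 305, 307, 324, 331, 367, 378, 379, 382, 383, 417, 426, 442, 1383
Drop lowest 1 (284) and highest 1 (1383)
Remaining (n=12): Σ = 4441, mean = 4441/12 = 370.083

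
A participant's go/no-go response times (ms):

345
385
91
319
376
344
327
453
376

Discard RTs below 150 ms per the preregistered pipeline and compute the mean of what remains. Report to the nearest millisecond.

Excluded: 91
Retained (n=8): Σ = 2925
Mean = 2925/8 = 365.6250

366 ms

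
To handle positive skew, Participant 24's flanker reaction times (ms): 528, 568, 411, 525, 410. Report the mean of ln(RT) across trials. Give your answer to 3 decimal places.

ln(RT): 6.2691, 6.3421, 6.0186, 6.2634, 6.0162
Σ ln(RT) = 30.9094
Mean = 30.9094/5 = 6.18187

6.182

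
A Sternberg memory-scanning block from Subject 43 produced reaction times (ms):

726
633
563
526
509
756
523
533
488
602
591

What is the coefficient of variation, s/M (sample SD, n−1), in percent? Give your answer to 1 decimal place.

15.0%

n = 11, Σ = 6450, M = 586.3636
Σ(x−M)² = 77428.545; s = √(77428.545/10) = 87.9935
CV = 87.9935 / 586.3636 = 0.15007 = 15.007%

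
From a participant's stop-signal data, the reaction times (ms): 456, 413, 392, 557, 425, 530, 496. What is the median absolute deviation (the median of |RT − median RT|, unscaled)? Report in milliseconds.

43 ms

Sorted: 392, 413, 425, 456, 496, 530, 557 → median = 456
|x − 456|: 0, 43, 64, 101, 31, 74, 40
Sorted deviations: 0, 31, 40, 43, 64, 74, 101 → MAD = 43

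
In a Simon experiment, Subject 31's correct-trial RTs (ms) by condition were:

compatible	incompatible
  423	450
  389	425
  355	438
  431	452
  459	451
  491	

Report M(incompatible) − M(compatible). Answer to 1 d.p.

18.5 ms

M(compatible) = 2548/6 = 424.667
M(incompatible) = 2216/5 = 443.200
Difference = 443.200 − 424.667 = 18.533 ms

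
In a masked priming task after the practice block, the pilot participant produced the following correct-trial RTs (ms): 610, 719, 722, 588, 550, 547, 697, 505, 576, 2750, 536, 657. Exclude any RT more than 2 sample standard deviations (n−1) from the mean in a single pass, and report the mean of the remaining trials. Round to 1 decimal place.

n = 12, ΣRT = 9457, M = 788.083
Σ(x−M)² = 4258948.92; s = √(4258948.92/11) = 622.236
Cutoffs: 788.083 ± 2·622.236 → [-456.4, 2032.6]
Outside: 2750 → excluded.
Retained (n=11): Σ = 6707, mean = 6707/11 = 609.727

609.7 ms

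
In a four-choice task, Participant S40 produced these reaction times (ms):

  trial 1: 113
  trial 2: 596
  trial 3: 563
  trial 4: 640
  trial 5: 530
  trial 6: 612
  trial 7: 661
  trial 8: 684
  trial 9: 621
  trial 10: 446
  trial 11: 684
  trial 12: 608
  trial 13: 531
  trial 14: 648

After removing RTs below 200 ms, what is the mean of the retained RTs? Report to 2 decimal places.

601.85 ms

Excluded: 113
Retained (n=13): Σ = 7824
Mean = 7824/13 = 601.8462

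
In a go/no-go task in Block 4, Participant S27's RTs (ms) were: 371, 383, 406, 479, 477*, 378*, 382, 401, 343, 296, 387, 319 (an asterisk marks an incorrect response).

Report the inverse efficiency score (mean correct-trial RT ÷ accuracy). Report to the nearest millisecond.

452 ms

Correct trials (n=10): 371, 383, 406, 479, 382, 401, 343, 296, 387, 319
Mean correct RT = 3767/10 = 376.7000 ms
Proportion correct = 10/12
IES = 376.7000 / (10/12) = 452.040 ms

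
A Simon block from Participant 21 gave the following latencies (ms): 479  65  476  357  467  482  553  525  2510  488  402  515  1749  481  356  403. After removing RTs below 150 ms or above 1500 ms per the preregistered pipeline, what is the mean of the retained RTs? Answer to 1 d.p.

Excluded: 65, 1749, 2510
Retained (n=13): Σ = 5984
Mean = 5984/13 = 460.3077

460.3 ms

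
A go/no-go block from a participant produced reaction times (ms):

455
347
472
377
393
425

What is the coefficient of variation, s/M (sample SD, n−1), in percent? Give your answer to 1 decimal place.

11.6%

n = 6, Σ = 2469, M = 411.5000
Σ(x−M)² = 11427.500; s = √(11427.500/5) = 47.8069
CV = 47.8069 / 411.5000 = 0.11618 = 11.618%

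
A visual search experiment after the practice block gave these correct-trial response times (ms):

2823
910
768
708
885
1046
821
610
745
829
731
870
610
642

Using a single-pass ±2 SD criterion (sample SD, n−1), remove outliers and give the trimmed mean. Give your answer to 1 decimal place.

782.7 ms

n = 14, ΣRT = 12998, M = 928.429
Σ(x−M)² = 4062075.43; s = √(4062075.43/13) = 558.988
Cutoffs: 928.429 ± 2·558.988 → [-189.5, 2046.4]
Outside: 2823 → excluded.
Retained (n=13): Σ = 10175, mean = 10175/13 = 782.692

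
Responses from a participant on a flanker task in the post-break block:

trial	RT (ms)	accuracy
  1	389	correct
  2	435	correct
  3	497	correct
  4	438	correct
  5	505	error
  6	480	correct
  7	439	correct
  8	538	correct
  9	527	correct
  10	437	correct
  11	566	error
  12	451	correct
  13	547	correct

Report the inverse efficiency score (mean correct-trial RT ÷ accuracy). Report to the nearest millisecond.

556 ms

Correct trials (n=11): 389, 435, 497, 438, 480, 439, 538, 527, 437, 451, 547
Mean correct RT = 5178/11 = 470.7273 ms
Proportion correct = 11/13
IES = 470.7273 / (11/13) = 556.314 ms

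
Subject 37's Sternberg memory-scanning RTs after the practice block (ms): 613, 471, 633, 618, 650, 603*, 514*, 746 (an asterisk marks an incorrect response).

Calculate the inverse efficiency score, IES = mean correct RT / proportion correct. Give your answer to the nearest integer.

Correct trials (n=6): 613, 471, 633, 618, 650, 746
Mean correct RT = 3731/6 = 621.8333 ms
Proportion correct = 6/8
IES = 621.8333 / (6/8) = 829.111 ms

829 ms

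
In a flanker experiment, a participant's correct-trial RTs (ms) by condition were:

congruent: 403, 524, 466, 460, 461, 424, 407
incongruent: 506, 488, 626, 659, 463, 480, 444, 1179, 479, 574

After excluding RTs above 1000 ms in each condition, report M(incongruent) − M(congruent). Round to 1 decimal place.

incongruent: exclude 1179
M(congruent) = 3145/7 = 449.286
M(incongruent) = 4719/9 = 524.333
Difference = 524.333 − 449.286 = 75.048 ms

75.0 ms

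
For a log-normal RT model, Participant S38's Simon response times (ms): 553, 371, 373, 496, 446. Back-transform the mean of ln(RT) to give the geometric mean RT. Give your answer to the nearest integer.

ln(RT): 6.3154, 5.9162, 5.9216, 6.2066, 6.1003
Mean ln(RT) = 30.4600/5 = 6.09201
Geometric mean = exp(6.09201) = 442.31 ms

442 ms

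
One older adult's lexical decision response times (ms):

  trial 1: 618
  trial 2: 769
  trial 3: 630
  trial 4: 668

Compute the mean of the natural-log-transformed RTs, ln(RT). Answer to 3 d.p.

ln(RT): 6.4265, 6.6451, 6.4457, 6.5043
Σ ln(RT) = 26.0216
Mean = 26.0216/4 = 6.50540

6.505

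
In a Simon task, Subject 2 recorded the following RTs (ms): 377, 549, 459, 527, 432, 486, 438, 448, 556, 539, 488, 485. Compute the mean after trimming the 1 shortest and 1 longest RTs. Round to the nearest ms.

Sorted: 377, 432, 438, 448, 459, 485, 486, 488, 527, 539, 549, 556
Drop lowest 1 (377) and highest 1 (556)
Remaining (n=10): Σ = 4851, mean = 4851/10 = 485.100

485 ms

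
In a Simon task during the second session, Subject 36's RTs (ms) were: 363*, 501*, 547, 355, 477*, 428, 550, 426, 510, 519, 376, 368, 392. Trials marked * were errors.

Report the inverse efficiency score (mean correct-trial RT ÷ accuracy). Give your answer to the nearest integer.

Correct trials (n=10): 547, 355, 428, 550, 426, 510, 519, 376, 368, 392
Mean correct RT = 4471/10 = 447.1000 ms
Proportion correct = 10/13
IES = 447.1000 / (10/13) = 581.230 ms

581 ms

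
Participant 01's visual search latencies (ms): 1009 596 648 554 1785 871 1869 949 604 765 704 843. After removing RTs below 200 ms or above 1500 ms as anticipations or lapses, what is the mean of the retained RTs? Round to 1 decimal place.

Excluded: 1785, 1869
Retained (n=10): Σ = 7543
Mean = 7543/10 = 754.3000

754.3 ms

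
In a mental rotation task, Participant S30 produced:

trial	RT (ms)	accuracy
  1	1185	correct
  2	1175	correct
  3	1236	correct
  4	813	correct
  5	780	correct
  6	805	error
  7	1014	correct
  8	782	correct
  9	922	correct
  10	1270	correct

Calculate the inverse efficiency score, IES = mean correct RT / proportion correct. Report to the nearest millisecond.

1133 ms

Correct trials (n=9): 1185, 1175, 1236, 813, 780, 1014, 782, 922, 1270
Mean correct RT = 9177/9 = 1019.6667 ms
Proportion correct = 9/10
IES = 1019.6667 / (9/10) = 1132.963 ms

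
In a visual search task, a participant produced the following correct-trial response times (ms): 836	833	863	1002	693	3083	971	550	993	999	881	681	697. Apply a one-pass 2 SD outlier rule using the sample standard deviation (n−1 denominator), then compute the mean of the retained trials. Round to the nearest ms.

833 ms

n = 13, ΣRT = 13082, M = 1006.308
Σ(x−M)² = 4917300.77; s = √(4917300.77/12) = 640.137
Cutoffs: 1006.308 ± 2·640.137 → [-274.0, 2286.6]
Outside: 3083 → excluded.
Retained (n=12): Σ = 9999, mean = 9999/12 = 833.250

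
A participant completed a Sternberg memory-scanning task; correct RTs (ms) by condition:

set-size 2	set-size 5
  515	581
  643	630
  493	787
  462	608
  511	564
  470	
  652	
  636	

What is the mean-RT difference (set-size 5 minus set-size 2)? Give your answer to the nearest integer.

86 ms

M(set-size 2) = 4382/8 = 547.750
M(set-size 5) = 3170/5 = 634.000
Difference = 634.000 − 547.750 = 86.250 ms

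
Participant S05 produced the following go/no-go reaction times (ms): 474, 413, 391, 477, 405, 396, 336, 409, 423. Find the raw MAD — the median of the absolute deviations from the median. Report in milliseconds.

Sorted: 336, 391, 396, 405, 409, 413, 423, 474, 477 → median = 409
|x − 409|: 65, 4, 18, 68, 4, 13, 73, 0, 14
Sorted deviations: 0, 4, 4, 13, 14, 18, 65, 68, 73 → MAD = 14

14 ms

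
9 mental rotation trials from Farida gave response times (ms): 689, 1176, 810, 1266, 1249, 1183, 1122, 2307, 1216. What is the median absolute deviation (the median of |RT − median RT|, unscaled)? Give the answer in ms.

66 ms

Sorted: 689, 810, 1122, 1176, 1183, 1216, 1249, 1266, 2307 → median = 1183
|x − 1183|: 494, 7, 373, 83, 66, 0, 61, 1124, 33
Sorted deviations: 0, 7, 33, 61, 66, 83, 373, 494, 1124 → MAD = 66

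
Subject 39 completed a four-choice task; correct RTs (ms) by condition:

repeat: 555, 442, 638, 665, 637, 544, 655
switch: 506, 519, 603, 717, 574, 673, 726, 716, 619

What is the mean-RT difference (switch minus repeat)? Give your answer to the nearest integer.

37 ms

M(repeat) = 4136/7 = 590.857
M(switch) = 5653/9 = 628.111
Difference = 628.111 − 590.857 = 37.254 ms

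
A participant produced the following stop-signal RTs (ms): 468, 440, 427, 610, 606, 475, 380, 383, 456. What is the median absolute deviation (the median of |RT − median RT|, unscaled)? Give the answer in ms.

29 ms

Sorted: 380, 383, 427, 440, 456, 468, 475, 606, 610 → median = 456
|x − 456|: 12, 16, 29, 154, 150, 19, 76, 73, 0
Sorted deviations: 0, 12, 16, 19, 29, 73, 76, 150, 154 → MAD = 29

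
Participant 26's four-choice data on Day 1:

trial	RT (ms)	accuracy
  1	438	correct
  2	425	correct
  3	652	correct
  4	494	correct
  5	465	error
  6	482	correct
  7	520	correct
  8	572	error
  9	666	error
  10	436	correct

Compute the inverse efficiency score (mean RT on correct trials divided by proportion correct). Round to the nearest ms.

703 ms

Correct trials (n=7): 438, 425, 652, 494, 482, 520, 436
Mean correct RT = 3447/7 = 492.4286 ms
Proportion correct = 7/10
IES = 492.4286 / (7/10) = 703.469 ms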